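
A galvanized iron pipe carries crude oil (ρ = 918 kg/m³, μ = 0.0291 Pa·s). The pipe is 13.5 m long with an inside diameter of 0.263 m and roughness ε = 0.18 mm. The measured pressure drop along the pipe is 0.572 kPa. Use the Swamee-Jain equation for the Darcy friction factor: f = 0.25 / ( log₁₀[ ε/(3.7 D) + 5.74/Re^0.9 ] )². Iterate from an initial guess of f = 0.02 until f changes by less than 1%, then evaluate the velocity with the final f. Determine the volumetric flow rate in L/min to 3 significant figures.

Rearranging Darcy-Weisbach: V = √(2·ΔP·D/(f·L·ρ)). With ε/D = 0.00018/0.263 = 0.000684, iterate starting from f = 0.02:
  f = 0.02 → V = √(2·572·0.263/(0.02·13.5·918)) = 1.102 m/s; Re = ρVD/μ = 9141; f → 0.03288
  f = 0.03288 → V = 0.8593 m/s; Re = 7129; f → 0.03508
  f = 0.03508 → V = 0.8319 m/s; Re = 6902; f → 0.03539
Converged (Δf/f < 1%). With the final f = 0.03539: V = √(2·572·0.263/(0.03539·13.5·918)) = 0.8283 m/s.
Q = V·A = 0.8283·(π/4·0.263²) = 0.045 m³/s = 2700 L/min.

Q ≈ 2700 L/min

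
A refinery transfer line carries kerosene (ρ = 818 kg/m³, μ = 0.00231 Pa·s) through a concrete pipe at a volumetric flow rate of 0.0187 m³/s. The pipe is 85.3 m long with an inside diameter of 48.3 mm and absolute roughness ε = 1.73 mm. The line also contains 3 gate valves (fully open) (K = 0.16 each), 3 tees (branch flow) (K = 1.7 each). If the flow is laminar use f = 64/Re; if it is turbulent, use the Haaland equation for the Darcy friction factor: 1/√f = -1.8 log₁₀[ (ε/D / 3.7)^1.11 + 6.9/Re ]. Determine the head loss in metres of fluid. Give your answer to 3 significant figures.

h_f ≈ 610 m

Cross-sectional area A = πD²/4 = π(0.0483)²/4 = 0.001832 m²; mean velocity V = Q/A = 0.0187/0.001832 = 10.21 m/s.
Reynolds number Re = ρVD/μ = 818 · 10.21 · 0.0483 / 0.00231 = 1.746e+05.
Re > 4000 → turbulent. Relative roughness ε/D = 0.00173/0.0483 = 0.0358. Haaland: 1/√f = -1.8 log₁₀[(0.0358/3.7)^1.11 + 6.9/1.746e+05] = -1.8 log₁₀[0.00581 + 3.95e-05] = 4.019, so f = 0.06191.
Total minor-loss coefficient ΣK = 3·0.16 + 3·1.7 = 5.58.
ΔP = [f·L/D + ΣK]·(ρV²/2) = [0.06191·85.3/0.0483 + 5.58]·(818·10.21²/2) = [109.3 + 5.58]·4.26e+04 = 4.896e+06 Pa.
Head loss h_f = ΔP/(ρg) = 4.896e+06/(818·9.81) = 610 m.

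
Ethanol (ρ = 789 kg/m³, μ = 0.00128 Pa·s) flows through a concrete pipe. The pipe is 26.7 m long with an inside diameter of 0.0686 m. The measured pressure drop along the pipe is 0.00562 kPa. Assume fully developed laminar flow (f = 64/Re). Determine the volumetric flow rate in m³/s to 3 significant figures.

For laminar flow, f = 64/Re with Re = ρVD/μ, so Darcy-Weisbach reduces to ΔP = 32μLV/D². Solving for V: V = ΔP·D²/(32μL) = 5.62·(0.0686)²/(32·0.00128·26.7) = 0.02418 m/s.
Check: Re = ρVD/μ = 789·0.02418·0.0686/0.00128 = 1023 < 2300, so the laminar assumption holds.
Q = V·A = 0.02418·(π/4·0.0686²) = 8.938e-05 m³/s = 8.94×10^-5 m³/s.

Q ≈ 8.94×10^-5 m³/s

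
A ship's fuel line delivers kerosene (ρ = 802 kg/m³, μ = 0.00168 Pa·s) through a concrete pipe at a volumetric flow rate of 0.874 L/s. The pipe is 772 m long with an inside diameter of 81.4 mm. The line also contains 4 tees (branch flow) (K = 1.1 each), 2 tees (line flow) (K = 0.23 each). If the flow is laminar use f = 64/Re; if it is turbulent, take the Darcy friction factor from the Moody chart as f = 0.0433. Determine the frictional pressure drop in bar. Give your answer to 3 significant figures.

Q = 0.874 L/s = 0.874/1000 = 0.000874 m³/s.
Cross-sectional area A = πD²/4 = π(0.0814)²/4 = 0.005204 m²; mean velocity V = Q/A = 0.000874/0.005204 = 0.1679 m/s.
Reynolds number Re = ρVD/μ = 802 · 0.1679 · 0.0814 / 0.00168 = 6526.
Re > 4000 → turbulent; use the Moody-chart value f = 0.0433.
Total minor-loss coefficient ΣK = 4·1.1 + 2·0.23 = 4.86.
ΔP = [f·L/D + ΣK]·(ρV²/2) = [0.0433·772/0.0814 + 4.86]·(802·0.1679²/2) = [410.7 + 4.86]·11.31 = 4700 Pa.
ΔP = 4700 Pa = 0.0470 bar.

ΔP ≈ 0.0470 bar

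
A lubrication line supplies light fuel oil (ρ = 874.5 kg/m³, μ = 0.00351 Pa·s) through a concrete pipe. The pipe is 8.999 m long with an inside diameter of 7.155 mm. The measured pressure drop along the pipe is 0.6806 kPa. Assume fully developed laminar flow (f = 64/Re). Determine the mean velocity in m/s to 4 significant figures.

V ≈ 0.03447 m/s

For laminar flow, f = 64/Re with Re = ρVD/μ, so Darcy-Weisbach reduces to ΔP = 32μLV/D². Solving for V: V = ΔP·D²/(32μL) = 680.6·(0.007155)²/(32·0.00351·8.999) = 0.03447 m/s.
Check: Re = ρVD/μ = 874.5·0.03447·0.007155/0.00351 = 61.45 < 2300, so the laminar assumption holds.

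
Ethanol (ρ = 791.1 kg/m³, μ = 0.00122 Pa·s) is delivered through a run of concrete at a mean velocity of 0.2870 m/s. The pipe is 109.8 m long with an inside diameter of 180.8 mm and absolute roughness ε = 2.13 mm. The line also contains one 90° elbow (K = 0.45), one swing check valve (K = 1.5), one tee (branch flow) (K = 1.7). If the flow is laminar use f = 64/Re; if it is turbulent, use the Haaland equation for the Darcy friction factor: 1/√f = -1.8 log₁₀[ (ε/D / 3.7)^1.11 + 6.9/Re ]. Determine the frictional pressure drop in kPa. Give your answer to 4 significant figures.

ΔP ≈ 0.9431 kPa

Reynolds number Re = ρVD/μ = 791.1 · 0.287 · 0.1808 / 0.00122 = 3.365e+04.
Re > 4000 → turbulent. Relative roughness ε/D = 0.00213/0.1808 = 0.0118. Haaland: 1/√f = -1.8 log₁₀[(0.0118/3.7)^1.11 + 6.9/3.365e+04] = -1.8 log₁₀[0.00169 + 0.000205] = 4.9, so f = 0.04166.
Total minor-loss coefficient ΣK = 1·0.45 + 1·1.5 + 1·1.7 = 3.65.
ΔP = [f·L/D + ΣK]·(ρV²/2) = [0.04166·109.8/0.1808 + 3.65]·(791.1·0.287²/2) = [25.3 + 3.65]·32.58 = 943.1 Pa.
ΔP = 943.1 Pa = 0.9431 kPa.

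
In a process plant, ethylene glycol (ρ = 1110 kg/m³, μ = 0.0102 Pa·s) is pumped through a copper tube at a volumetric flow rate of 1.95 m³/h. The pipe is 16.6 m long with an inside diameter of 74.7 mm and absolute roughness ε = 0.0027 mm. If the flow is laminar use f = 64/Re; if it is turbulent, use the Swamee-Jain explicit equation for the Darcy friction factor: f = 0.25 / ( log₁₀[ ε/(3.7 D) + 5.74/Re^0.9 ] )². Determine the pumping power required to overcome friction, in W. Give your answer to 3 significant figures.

P ≈ 0.0650 W

Q = 1.95 m³/h = 1.95/3600 = 0.0005417 m³/s.
Cross-sectional area A = πD²/4 = π(0.0747)²/4 = 0.004383 m²; mean velocity V = Q/A = 0.0005417/0.004383 = 0.1236 m/s.
Reynolds number Re = ρVD/μ = 1110 · 0.1236 · 0.0747 / 0.0102 = 1005.
Re < 2300 → laminar flow, so f = 64/Re = 64/1005 = 0.0637 (the turbulent correlation is not needed).
Darcy-Weisbach: ΔP = f(L/D)(ρV²/2) = 0.0637·(16.6/0.0747)·(1110·0.1236²/2) = 0.0637·222.2·8.478 = 120 Pa.
Pumping power P = QΔP = 0.0005417·120 = 0.06501 W = 0.0650 W.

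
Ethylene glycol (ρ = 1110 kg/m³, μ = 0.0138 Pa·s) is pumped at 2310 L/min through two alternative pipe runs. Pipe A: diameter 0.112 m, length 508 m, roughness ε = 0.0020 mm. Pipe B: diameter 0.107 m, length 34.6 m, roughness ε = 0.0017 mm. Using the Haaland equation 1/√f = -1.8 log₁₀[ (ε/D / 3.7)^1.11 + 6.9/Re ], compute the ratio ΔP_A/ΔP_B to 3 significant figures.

ΔP_A/ΔP_B ≈ 11.8

Pipe A: V = Q/A = 0.0385/0.009852 = 3.908 m/s; Re = 3.52e+04; ε/D = 1.79e-05; Haaland → f = 0.02248; ΔP_A = f(L/D)(ρV²/2) = 8.644e+05 Pa.
Pipe B: V = Q/A = 0.0385/0.008992 = 4.282 m/s; Re = 3.685e+04; ε/D = 1.59e-05; Haaland → f = 0.02224; ΔP_B = f(L/D)(ρV²/2) = 7.318e+04 Pa.
ΔP_A/ΔP_B = 8.644e+05/7.318e+04 = 11.8.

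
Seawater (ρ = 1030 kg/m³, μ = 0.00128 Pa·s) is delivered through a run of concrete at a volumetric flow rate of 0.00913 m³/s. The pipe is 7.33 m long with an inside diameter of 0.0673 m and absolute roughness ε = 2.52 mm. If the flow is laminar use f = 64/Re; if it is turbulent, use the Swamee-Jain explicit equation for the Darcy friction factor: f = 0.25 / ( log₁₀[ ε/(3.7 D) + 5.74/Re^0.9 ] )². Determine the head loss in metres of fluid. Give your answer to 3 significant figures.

h_f ≈ 2.31 m

Cross-sectional area A = πD²/4 = π(0.0673)²/4 = 0.003557 m²; mean velocity V = Q/A = 0.00913/0.003557 = 2.567 m/s.
Reynolds number Re = ρVD/μ = 1030 · 2.567 · 0.0673 / 0.00128 = 1.39e+05.
Re > 4000 → turbulent. Relative roughness ε/D = 0.00252/0.0673 = 0.0374. Swamee-Jain: f = 0.25/(log₁₀[0.0374/3.7 + 5.74/1.39e+05^0.9])² = 0.25/(log₁₀[0.0101 + 0.000135])² = 0.25/(-1.989)² = 0.06319.
Darcy-Weisbach: ΔP = f(L/D)(ρV²/2) = 0.06319·(7.33/0.0673)·(1030·2.567²/2) = 0.06319·108.9·3392 = 2.335e+04 Pa.
Head loss h_f = ΔP/(ρg) = 2.335e+04/(1030·9.81) = 2.31 m.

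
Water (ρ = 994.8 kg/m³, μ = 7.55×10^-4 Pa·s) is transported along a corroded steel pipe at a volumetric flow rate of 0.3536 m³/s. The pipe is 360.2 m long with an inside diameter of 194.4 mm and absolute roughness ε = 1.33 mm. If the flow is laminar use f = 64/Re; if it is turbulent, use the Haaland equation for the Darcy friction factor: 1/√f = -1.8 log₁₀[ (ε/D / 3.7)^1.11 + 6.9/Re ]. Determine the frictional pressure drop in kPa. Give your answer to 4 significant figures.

Cross-sectional area A = πD²/4 = π(0.1944)²/4 = 0.02968 m²; mean velocity V = Q/A = 0.3536/0.02968 = 11.91 m/s.
Reynolds number Re = ρVD/μ = 994.8 · 11.91 · 0.1944 / 0.000755 = 3.052e+06.
Re > 4000 → turbulent. Relative roughness ε/D = 0.00133/0.1944 = 0.00684. Haaland: 1/√f = -1.8 log₁₀[(0.00684/3.7)^1.11 + 6.9/3.052e+06] = -1.8 log₁₀[0.000925 + 2.26e-06] = 5.459, so f = 0.03356.
Darcy-Weisbach: ΔP = f(L/D)(ρV²/2) = 0.03356·(360.2/0.1944)·(994.8·11.91²/2) = 0.03356·1853·7.059e+04 = 4.39e+06 Pa.
ΔP = 4.39e+06 Pa = 4390 kPa.

ΔP ≈ 4390 kPa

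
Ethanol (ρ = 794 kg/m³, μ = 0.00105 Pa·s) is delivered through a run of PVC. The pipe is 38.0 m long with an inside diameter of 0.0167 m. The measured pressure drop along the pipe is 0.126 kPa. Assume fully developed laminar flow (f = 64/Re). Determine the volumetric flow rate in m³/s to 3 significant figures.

For laminar flow, f = 64/Re with Re = ρVD/μ, so Darcy-Weisbach reduces to ΔP = 32μLV/D². Solving for V: V = ΔP·D²/(32μL) = 126·(0.0167)²/(32·0.00105·38) = 0.02752 m/s.
Check: Re = ρVD/μ = 794·0.02752·0.0167/0.00105 = 347.6 < 2300, so the laminar assumption holds.
Q = V·A = 0.02752·(π/4·0.0167²) = 6.028e-06 m³/s = 6.03×10^-6 m³/s.

Q ≈ 6.03×10^-6 m³/s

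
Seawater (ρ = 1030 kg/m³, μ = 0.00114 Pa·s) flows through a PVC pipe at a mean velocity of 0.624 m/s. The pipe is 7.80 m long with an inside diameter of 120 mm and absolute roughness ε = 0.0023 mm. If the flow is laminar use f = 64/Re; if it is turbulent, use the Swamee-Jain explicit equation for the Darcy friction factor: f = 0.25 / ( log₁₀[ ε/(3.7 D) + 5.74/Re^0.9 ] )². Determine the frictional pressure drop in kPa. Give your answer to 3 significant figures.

Reynolds number Re = ρVD/μ = 1030 · 0.624 · 0.12 / 0.00114 = 6.765e+04.
Re > 4000 → turbulent. Relative roughness ε/D = 2.3e-06/0.12 = 1.92e-05. Swamee-Jain: f = 0.25/(log₁₀[1.92e-05/3.7 + 5.74/6.765e+04^0.9])² = 0.25/(log₁₀[5.18e-06 + 0.000258])² = 0.25/(-3.58)² = 0.01951.
Darcy-Weisbach: ΔP = f(L/D)(ρV²/2) = 0.01951·(7.8/0.12)·(1030·0.624²/2) = 0.01951·65·200.5 = 254.3 Pa.
ΔP = 254.3 Pa = 0.254 kPa.

ΔP ≈ 0.254 kPa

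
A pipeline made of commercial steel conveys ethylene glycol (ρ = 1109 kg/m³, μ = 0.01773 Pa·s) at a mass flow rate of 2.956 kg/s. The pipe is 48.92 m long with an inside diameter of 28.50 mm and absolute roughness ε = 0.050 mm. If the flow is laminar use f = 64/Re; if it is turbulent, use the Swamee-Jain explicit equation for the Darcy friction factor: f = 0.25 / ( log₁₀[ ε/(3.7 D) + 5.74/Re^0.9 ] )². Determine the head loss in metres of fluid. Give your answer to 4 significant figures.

h_f ≈ 55.28 m

A = πD²/4 = π(0.0285)²/4 = 0.0006379 m²; mean velocity V = ṁ/(ρA) = 2.956/(1109 · 0.0006379) = 4.178 m/s.
Reynolds number Re = ρVD/μ = 1109 · 4.178 · 0.0285 / 0.0177 = 7448.
Re > 4000 → turbulent. Relative roughness ε/D = 5e-05/0.0285 = 0.00175. Swamee-Jain: f = 0.25/(log₁₀[0.00175/3.7 + 5.74/7448^0.9])² = 0.25/(log₁₀[0.000474 + 0.00188])² = 0.25/(-2.628)² = 0.03619.
Darcy-Weisbach: ΔP = f(L/D)(ρV²/2) = 0.03619·(48.92/0.0285)·(1109·4.178²/2) = 0.03619·1716·9680 = 6.014e+05 Pa.
Head loss h_f = ΔP/(ρg) = 6.014e+05/(1109·9.81) = 55.28 m.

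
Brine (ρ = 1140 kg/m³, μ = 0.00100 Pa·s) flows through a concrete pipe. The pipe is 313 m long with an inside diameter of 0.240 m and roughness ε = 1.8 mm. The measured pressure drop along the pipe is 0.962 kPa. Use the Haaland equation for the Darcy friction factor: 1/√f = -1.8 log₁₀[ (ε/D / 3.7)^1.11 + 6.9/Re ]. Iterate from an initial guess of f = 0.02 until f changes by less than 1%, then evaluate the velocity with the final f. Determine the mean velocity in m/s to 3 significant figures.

Rearranging Darcy-Weisbach: V = √(2·ΔP·D/(f·L·ρ)). With ε/D = 0.0018/0.24 = 0.0075, iterate starting from f = 0.02:
  f = 0.02 → V = √(2·962·0.24/(0.02·313·1140)) = 0.2544 m/s; Re = ρVD/μ = 6.96e+04; f → 0.03548
  f = 0.03548 → V = 0.191 m/s; Re = 5.225e+04; f → 0.03579
Converged (Δf/f < 1%). With the final f = 0.03579: V = √(2·962·0.24/(0.03579·313·1140)) = 0.1902 m/s.

V ≈ 0.190 m/s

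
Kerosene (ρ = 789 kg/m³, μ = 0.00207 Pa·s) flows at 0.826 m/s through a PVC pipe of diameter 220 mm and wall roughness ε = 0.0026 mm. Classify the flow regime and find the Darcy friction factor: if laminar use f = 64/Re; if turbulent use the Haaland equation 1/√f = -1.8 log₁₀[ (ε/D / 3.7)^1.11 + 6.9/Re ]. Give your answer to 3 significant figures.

f ≈ 0.0193

Re = ρVD/μ = 789·0.826·0.22/0.00207 = 6.926e+04.
Re > 4000 → turbulent. ε/D = 2.6e-06/0.22 = 1.18e-05; Haaland: 1/√f = -1.8 log₁₀[7.94e-07 + 9.96e-05] = 7.197, so f = 0.01931.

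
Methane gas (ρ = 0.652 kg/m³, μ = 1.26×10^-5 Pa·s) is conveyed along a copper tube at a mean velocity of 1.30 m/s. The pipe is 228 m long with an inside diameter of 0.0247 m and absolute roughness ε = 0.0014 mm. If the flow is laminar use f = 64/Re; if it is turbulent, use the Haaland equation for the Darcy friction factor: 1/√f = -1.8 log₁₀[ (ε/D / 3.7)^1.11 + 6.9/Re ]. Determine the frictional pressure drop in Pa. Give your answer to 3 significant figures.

ΔP ≈ 196 Pa

Reynolds number Re = ρVD/μ = 0.652 · 1.3 · 0.0247 / 1.26e-05 = 1662.
Re < 2300 → laminar flow, so f = 64/Re = 64/1662 = 0.03852 (the turbulent correlation is not needed).
Darcy-Weisbach: ΔP = f(L/D)(ρV²/2) = 0.03852·(228/0.0247)·(0.652·1.3²/2) = 0.03852·9231·0.5509 = 195.9 Pa.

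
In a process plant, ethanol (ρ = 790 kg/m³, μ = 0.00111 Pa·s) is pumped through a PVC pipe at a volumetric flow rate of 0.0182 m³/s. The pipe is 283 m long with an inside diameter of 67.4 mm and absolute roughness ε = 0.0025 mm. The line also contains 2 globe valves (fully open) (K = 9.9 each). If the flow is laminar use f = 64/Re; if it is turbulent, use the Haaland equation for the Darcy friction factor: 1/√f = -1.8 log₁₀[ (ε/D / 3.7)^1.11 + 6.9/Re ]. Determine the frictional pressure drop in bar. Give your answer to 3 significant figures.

ΔP ≈ 8.59 bar

Cross-sectional area A = πD²/4 = π(0.0674)²/4 = 0.003568 m²; mean velocity V = Q/A = 0.0182/0.003568 = 5.101 m/s.
Reynolds number Re = ρVD/μ = 790 · 5.101 · 0.0674 / 0.00111 = 2.447e+05.
Re > 4000 → turbulent. Relative roughness ε/D = 2.5e-06/0.0674 = 3.71e-05. Haaland: 1/√f = -1.8 log₁₀[(3.71e-05/3.7)^1.11 + 6.9/2.447e+05] = -1.8 log₁₀[2.83e-06 + 2.82e-05] = 8.115, so f = 0.01519.
Total minor-loss coefficient ΣK = 2·9.9 = 19.8.
ΔP = [f·L/D + ΣK]·(ρV²/2) = [0.01519·283/0.0674 + 19.8]·(790·5.101²/2) = [63.76 + 19.8]·1.028e+04 = 8.589e+05 Pa.
ΔP = 8.589e+05 Pa = 8.59 bar.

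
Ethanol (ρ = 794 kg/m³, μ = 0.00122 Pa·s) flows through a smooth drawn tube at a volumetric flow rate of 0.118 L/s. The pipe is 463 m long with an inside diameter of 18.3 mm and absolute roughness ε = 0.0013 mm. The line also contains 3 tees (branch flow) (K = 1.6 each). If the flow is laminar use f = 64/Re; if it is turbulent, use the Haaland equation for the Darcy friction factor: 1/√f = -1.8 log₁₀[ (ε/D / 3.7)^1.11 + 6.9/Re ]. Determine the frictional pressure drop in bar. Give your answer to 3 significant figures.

Q = 0.118 L/s = 0.118/1000 = 0.000118 m³/s.
Cross-sectional area A = πD²/4 = π(0.0183)²/4 = 0.000263 m²; mean velocity V = Q/A = 0.000118/0.000263 = 0.4486 m/s.
Reynolds number Re = ρVD/μ = 794 · 0.4486 · 0.0183 / 0.00122 = 5343.
Re > 4000 → turbulent. Relative roughness ε/D = 1.3e-06/0.0183 = 7.1e-05. Haaland: 1/√f = -1.8 log₁₀[(7.1e-05/3.7)^1.11 + 6.9/5343] = -1.8 log₁₀[5.81e-06 + 0.00129] = 5.197, so f = 0.03703.
Total minor-loss coefficient ΣK = 3·1.6 = 4.8.
ΔP = [f·L/D + ΣK]·(ρV²/2) = [0.03703·463/0.0183 + 4.8]·(794·0.4486²/2) = [936.9 + 4.8]·79.9 = 7.525e+04 Pa.
ΔP = 7.525e+04 Pa = 0.752 bar.

ΔP ≈ 0.752 bar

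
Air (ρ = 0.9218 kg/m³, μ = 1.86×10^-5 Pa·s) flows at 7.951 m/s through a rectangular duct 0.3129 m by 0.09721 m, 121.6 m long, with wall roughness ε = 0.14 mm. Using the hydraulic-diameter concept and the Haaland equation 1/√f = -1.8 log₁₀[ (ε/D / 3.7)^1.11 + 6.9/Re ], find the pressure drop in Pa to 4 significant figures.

ΔP ≈ 551.5 Pa

Hydraulic diameter D_h = 4A/P = 4·(0.3129·0.09721)/(2·(0.3129+0.09721)) = 0.1217/0.8202 = 0.1483 m.
Re = ρVD_h/μ = 0.9218·7.951·0.1483/1.86e-05 = 5.845e+04.
ε/D_h = 0.00014/0.1483 = 0.000944; Haaland gives 1/√f = -1.8 log₁₀[0.000103+0.000118] = 6.581, so f = 0.02309.
ΔP = f(L/D_h)(ρV²/2) = 0.02309·121.6/0.1483·29.14 = 551.5 Pa.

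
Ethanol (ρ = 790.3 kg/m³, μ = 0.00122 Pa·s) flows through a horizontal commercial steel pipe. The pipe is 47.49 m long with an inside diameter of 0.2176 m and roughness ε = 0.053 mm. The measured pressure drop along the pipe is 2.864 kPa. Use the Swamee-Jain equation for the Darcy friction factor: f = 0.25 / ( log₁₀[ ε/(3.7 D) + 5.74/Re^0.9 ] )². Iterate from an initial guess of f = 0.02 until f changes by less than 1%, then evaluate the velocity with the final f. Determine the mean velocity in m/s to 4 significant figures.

Rearranging Darcy-Weisbach: V = √(2·ΔP·D/(f·L·ρ)). With ε/D = 5.3e-05/0.2176 = 0.000244, iterate starting from f = 0.02:
  f = 0.02 → V = √(2·2864·0.2176/(0.02·47.49·790.3)) = 1.289 m/s; Re = ρVD/μ = 1.816e+05; f → 0.01764
  f = 0.01764 → V = 1.372 m/s; Re = 1.934e+05; f → 0.0175
Converged (Δf/f < 1%). With the final f = 0.0175: V = √(2·2864·0.2176/(0.0175·47.49·790.3)) = 1.378 m/s.

V ≈ 1.378 m/s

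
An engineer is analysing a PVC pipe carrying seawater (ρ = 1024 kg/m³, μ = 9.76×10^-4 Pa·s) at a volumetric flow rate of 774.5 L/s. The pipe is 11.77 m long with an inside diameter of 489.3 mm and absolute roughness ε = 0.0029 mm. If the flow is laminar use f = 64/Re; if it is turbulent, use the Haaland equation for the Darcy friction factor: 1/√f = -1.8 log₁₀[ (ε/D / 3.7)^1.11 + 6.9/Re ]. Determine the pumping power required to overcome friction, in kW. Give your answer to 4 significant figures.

P ≈ 1.688 kW

Q = 774.5 L/s = 774.5/1000 = 0.7745 m³/s.
Cross-sectional area A = πD²/4 = π(0.4893)²/4 = 0.188 m²; mean velocity V = Q/A = 0.7745/0.188 = 4.119 m/s.
Reynolds number Re = ρVD/μ = 1024 · 4.119 · 0.4893 / 0.000976 = 2.114e+06.
Re > 4000 → turbulent. Relative roughness ε/D = 2.9e-06/0.4893 = 5.93e-06. Haaland: 1/√f = -1.8 log₁₀[(5.93e-06/3.7)^1.11 + 6.9/2.114e+06] = -1.8 log₁₀[3.69e-07 + 3.26e-06] = 9.792, so f = 0.01043.
Darcy-Weisbach: ΔP = f(L/D)(ρV²/2) = 0.01043·(11.77/0.4893)·(1024·4.119²/2) = 0.01043·24.05·8686 = 2179 Pa.
Pumping power P = QΔP = 0.7745·2179 = 1687.9 W = 1.688 kW.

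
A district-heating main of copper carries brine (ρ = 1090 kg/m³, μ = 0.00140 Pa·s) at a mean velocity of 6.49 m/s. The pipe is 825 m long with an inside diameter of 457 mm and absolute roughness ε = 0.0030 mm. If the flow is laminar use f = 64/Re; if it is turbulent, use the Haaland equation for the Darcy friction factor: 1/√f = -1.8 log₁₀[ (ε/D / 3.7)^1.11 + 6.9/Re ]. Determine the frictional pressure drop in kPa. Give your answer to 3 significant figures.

Reynolds number Re = ρVD/μ = 1090 · 6.49 · 0.457 / 0.0014 = 2.309e+06.
Re > 4000 → turbulent. Relative roughness ε/D = 3e-06/0.457 = 6.56e-06. Haaland: 1/√f = -1.8 log₁₀[(6.56e-06/3.7)^1.11 + 6.9/2.309e+06] = -1.8 log₁₀[4.13e-07 + 2.99e-06] = 9.843, so f = 0.01032.
Darcy-Weisbach: ΔP = f(L/D)(ρV²/2) = 0.01032·(825/0.457)·(1090·6.49²/2) = 0.01032·1805·2.296e+04 = 4.277e+05 Pa.
ΔP = 4.277e+05 Pa = 428 kPa.

ΔP ≈ 428 kPa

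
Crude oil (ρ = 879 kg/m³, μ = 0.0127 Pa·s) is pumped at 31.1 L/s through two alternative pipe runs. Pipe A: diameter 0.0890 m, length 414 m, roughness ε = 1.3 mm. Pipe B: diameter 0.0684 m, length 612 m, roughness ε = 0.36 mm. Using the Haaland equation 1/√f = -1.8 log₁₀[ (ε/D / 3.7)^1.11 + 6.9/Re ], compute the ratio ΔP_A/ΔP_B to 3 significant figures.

Pipe A: V = Q/A = 0.0311/0.006221 = 4.999 m/s; Re = 3.079e+04; ε/D = 0.0146; Haaland → f = 0.04479; ΔP_A = f(L/D)(ρV²/2) = 2.289e+06 Pa.
Pipe B: V = Q/A = 0.0311/0.003675 = 8.464 m/s; Re = 4.007e+04; ε/D = 0.00526; Haaland → f = 0.03289; ΔP_B = f(L/D)(ρV²/2) = 9.263e+06 Pa.
ΔP_A/ΔP_B = 2.289e+06/9.263e+06 = 0.247.

ΔP_A/ΔP_B ≈ 0.247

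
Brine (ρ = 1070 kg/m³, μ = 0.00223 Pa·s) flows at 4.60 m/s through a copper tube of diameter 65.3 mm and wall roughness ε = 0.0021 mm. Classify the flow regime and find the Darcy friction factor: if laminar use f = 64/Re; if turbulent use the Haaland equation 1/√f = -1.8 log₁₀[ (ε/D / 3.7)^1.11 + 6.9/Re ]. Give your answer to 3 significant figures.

Re = ρVD/μ = 1070·4.6·0.0653/0.00223 = 1.441e+05.
Re > 4000 → turbulent. ε/D = 2.1e-06/0.0653 = 3.22e-05; Haaland: 1/√f = -1.8 log₁₀[2.41e-06 + 4.79e-05] = 7.737, so f = 0.0167.

f ≈ 0.0167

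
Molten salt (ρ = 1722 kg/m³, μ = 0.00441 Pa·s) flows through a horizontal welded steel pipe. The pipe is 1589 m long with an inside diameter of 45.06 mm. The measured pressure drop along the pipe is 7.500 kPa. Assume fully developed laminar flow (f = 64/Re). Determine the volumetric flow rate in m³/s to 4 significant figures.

For laminar flow, f = 64/Re with Re = ρVD/μ, so Darcy-Weisbach reduces to ΔP = 32μLV/D². Solving for V: V = ΔP·D²/(32μL) = 7500·(0.04506)²/(32·0.00441·1589) = 0.06791 m/s.
Check: Re = ρVD/μ = 1722·0.06791·0.04506/0.00441 = 1195 < 2300, so the laminar assumption holds.
Q = V·A = 0.06791·(π/4·0.04506²) = 0.0001083 m³/s = 1.083×10^-4 m³/s.

Q ≈ 1.083×10^-4 m³/s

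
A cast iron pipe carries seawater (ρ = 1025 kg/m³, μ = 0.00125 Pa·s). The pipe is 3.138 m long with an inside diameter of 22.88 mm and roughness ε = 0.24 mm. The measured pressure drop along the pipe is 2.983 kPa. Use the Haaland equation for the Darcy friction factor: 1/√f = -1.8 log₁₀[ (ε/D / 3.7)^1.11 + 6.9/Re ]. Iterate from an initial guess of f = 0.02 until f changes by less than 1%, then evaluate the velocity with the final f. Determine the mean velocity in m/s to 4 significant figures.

V ≈ 1.013 m/s

Rearranging Darcy-Weisbach: V = √(2·ΔP·D/(f·L·ρ)). With ε/D = 0.00024/0.02288 = 0.0105, iterate starting from f = 0.02:
  f = 0.02 → V = √(2·2983·0.02288/(0.02·3.138·1025)) = 1.457 m/s; Re = ρVD/μ = 2.733e+04; f → 0.04053
  f = 0.04053 → V = 1.023 m/s; Re = 1.92e+04; f → 0.0413
  f = 0.0413 → V = 1.014 m/s; Re = 1.902e+04; f → 0.04133
Converged (Δf/f < 1%). With the final f = 0.04133: V = √(2·2983·0.02288/(0.04133·3.138·1025)) = 1.013 m/s.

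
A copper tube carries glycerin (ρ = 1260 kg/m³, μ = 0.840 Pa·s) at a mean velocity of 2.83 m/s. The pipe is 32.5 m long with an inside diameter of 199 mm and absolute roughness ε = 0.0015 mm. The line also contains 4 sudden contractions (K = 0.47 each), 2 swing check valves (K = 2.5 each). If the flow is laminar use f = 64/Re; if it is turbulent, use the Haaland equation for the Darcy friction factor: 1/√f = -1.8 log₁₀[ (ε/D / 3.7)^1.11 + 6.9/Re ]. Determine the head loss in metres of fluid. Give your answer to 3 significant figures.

h_f ≈ 7.86 m

Reynolds number Re = ρVD/μ = 1260 · 2.83 · 0.199 / 0.84 = 844.8.
Re < 2300 → laminar flow, so f = 64/Re = 64/844.8 = 0.07576 (the turbulent correlation is not needed).
Total minor-loss coefficient ΣK = 4·0.47 + 2·2.5 = 6.88.
ΔP = [f·L/D + ΣK]·(ρV²/2) = [0.07576·32.5/0.199 + 6.88]·(1260·2.83²/2) = [12.37 + 6.88]·5046 = 9.714e+04 Pa.
Head loss h_f = ΔP/(ρg) = 9.714e+04/(1260·9.81) = 7.86 m.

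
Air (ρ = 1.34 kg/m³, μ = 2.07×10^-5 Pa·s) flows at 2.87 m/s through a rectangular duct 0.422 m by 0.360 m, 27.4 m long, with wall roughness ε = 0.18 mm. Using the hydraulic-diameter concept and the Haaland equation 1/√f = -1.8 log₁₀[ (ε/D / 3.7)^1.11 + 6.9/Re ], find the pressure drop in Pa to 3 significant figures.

ΔP ≈ 8.12 Pa

Hydraulic diameter D_h = 4A/P = 4·(0.422·0.36)/(2·(0.422+0.36)) = 0.6077/1.564 = 0.3885 m.
Re = ρVD_h/μ = 1.34·2.87·0.3885/2.07e-05 = 7.219e+04.
ε/D_h = 0.00018/0.3885 = 0.000463; Haaland gives 1/√f = -1.8 log₁₀[4.66e-05+9.56e-05] = 6.925, so f = 0.02085.
ΔP = f(L/D_h)(ρV²/2) = 0.02085·27.4/0.3885·5.519 = 8.116 Pa.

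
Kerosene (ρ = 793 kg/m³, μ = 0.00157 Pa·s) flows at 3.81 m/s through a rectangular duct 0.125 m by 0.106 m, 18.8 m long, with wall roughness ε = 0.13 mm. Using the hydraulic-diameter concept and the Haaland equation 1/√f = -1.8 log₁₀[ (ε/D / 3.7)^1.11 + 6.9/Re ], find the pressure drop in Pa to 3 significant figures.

Hydraulic diameter D_h = 4A/P = 4·(0.125·0.106)/(2·(0.125+0.106)) = 0.053/0.462 = 0.1147 m.
Re = ρVD_h/μ = 793·3.81·0.1147/0.00157 = 2.208e+05.
ε/D_h = 0.00013/0.1147 = 0.00113; Haaland gives 1/√f = -1.8 log₁₀[0.000126+3.13e-05] = 6.847, so f = 0.02133.
ΔP = f(L/D_h)(ρV²/2) = 0.02133·18.8/0.1147·5756 = 2.012e+04 Pa.

ΔP ≈ 20100 Pa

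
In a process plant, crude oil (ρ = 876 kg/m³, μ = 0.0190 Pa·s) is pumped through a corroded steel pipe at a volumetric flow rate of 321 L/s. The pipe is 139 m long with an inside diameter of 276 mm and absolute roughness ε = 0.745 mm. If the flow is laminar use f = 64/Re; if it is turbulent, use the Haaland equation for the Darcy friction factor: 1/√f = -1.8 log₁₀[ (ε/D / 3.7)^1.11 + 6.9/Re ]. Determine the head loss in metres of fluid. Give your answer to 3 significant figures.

h_f ≈ 20.1 m

Q = 321 L/s = 321/1000 = 0.321 m³/s.
Cross-sectional area A = πD²/4 = π(0.276)²/4 = 0.05983 m²; mean velocity V = Q/A = 0.321/0.05983 = 5.365 m/s.
Reynolds number Re = ρVD/μ = 876 · 5.365 · 0.276 / 0.019 = 6.827e+04.
Re > 4000 → turbulent. Relative roughness ε/D = 0.000745/0.276 = 0.0027. Haaland: 1/√f = -1.8 log₁₀[(0.0027/3.7)^1.11 + 6.9/6.827e+04] = -1.8 log₁₀[0.00033 + 0.000101] = 6.059, so f = 0.02724.
Darcy-Weisbach: ΔP = f(L/D)(ρV²/2) = 0.02724·(139/0.276)·(876·5.365²/2) = 0.02724·503.6·1.261e+04 = 1.73e+05 Pa.
Head loss h_f = ΔP/(ρg) = 1.73e+05/(876·9.81) = 20.1 m.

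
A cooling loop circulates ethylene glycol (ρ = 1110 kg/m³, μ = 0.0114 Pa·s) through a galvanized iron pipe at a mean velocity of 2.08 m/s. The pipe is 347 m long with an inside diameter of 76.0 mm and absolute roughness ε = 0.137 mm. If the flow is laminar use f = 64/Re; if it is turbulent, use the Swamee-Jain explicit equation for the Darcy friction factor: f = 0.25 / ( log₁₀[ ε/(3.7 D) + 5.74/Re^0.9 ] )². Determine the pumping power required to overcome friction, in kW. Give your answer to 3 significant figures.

P ≈ 3.22 kW

Reynolds number Re = ρVD/μ = 1110 · 2.08 · 0.076 / 0.0114 = 1.539e+04.
Re > 4000 → turbulent. Relative roughness ε/D = 0.000137/0.076 = 0.0018. Swamee-Jain: f = 0.25/(log₁₀[0.0018/3.7 + 5.74/1.539e+04^0.9])² = 0.25/(log₁₀[0.000487 + 0.000978])² = 0.25/(-2.834)² = 0.03113.
Darcy-Weisbach: ΔP = f(L/D)(ρV²/2) = 0.03113·(347/0.076)·(1110·2.08²/2) = 0.03113·4566·2401 = 3.412e+05 Pa.
Q = V·A = 2.08·0.004536 = 0.009436 m³/s.
Pumping power P = QΔP = 0.009436·3.412e+05 = 3220 W = 3.22 kW.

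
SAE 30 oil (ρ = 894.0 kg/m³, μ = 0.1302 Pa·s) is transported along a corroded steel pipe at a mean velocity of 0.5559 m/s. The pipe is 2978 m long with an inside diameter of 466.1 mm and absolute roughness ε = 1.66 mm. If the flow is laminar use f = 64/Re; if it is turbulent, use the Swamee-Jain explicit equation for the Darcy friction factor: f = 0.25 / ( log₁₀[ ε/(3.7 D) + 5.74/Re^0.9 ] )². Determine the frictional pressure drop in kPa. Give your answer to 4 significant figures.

ΔP ≈ 31.75 kPa

Reynolds number Re = ρVD/μ = 894 · 0.5559 · 0.4661 / 0.13 = 1779.
Re < 2300 → laminar flow, so f = 64/Re = 64/1779 = 0.03597 (the turbulent correlation is not needed).
Darcy-Weisbach: ΔP = f(L/D)(ρV²/2) = 0.03597·(2978/0.4661)·(894·0.5559²/2) = 0.03597·6389·138.1 = 3.175e+04 Pa.
ΔP = 3.175e+04 Pa = 31.75 kPa.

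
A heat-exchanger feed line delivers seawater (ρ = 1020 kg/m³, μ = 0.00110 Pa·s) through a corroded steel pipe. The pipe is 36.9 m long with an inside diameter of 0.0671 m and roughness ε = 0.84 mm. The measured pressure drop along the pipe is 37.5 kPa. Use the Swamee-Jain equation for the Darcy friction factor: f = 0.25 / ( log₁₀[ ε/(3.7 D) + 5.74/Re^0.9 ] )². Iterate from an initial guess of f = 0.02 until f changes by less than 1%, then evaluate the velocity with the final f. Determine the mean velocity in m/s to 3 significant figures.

Rearranging Darcy-Weisbach: V = √(2·ΔP·D/(f·L·ρ)). With ε/D = 0.00084/0.0671 = 0.0125, iterate starting from f = 0.02:
  f = 0.02 → V = √(2·3.75e+04·0.0671/(0.02·36.9·1020)) = 2.586 m/s; Re = ρVD/μ = 1.609e+05; f → 0.04146
  f = 0.04146 → V = 1.796 m/s; Re = 1.117e+05; f → 0.04165
Converged (Δf/f < 1%). With the final f = 0.04165: V = √(2·3.75e+04·0.0671/(0.04165·36.9·1020)) = 1.792 m/s.

V ≈ 1.79 m/s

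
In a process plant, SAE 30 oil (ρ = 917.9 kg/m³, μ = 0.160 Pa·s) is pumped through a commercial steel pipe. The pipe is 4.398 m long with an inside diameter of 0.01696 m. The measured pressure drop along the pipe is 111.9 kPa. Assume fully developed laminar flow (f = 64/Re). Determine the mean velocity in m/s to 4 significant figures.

For laminar flow, f = 64/Re with Re = ρVD/μ, so Darcy-Weisbach reduces to ΔP = 32μLV/D². Solving for V: V = ΔP·D²/(32μL) = 1.119e+05·(0.01696)²/(32·0.16·4.398) = 1.429 m/s.
Check: Re = ρVD/μ = 917.9·1.429·0.01696/0.16 = 139.1 < 2300, so the laminar assumption holds.

V ≈ 1.429 m/s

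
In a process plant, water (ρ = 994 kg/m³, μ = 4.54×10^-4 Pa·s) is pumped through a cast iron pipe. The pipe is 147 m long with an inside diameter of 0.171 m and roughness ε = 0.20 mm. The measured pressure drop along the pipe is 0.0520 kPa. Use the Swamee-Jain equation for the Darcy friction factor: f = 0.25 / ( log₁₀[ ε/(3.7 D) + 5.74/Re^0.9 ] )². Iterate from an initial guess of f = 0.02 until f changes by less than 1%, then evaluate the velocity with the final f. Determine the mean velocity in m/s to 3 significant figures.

V ≈ 0.0667 m/s

Rearranging Darcy-Weisbach: V = √(2·ΔP·D/(f·L·ρ)). With ε/D = 0.0002/0.171 = 0.00117, iterate starting from f = 0.02:
  f = 0.02 → V = √(2·52·0.171/(0.02·147·994)) = 0.07801 m/s; Re = ρVD/μ = 2.921e+04; f → 0.02665
  f = 0.02665 → V = 0.06758 m/s; Re = 2.53e+04; f → 0.0273
  f = 0.0273 → V = 0.06677 m/s; Re = 2.5e+04; f → 0.02735
Converged (Δf/f < 1%). With the final f = 0.02735: V = √(2·52·0.171/(0.02735·147·994)) = 0.0667 m/s.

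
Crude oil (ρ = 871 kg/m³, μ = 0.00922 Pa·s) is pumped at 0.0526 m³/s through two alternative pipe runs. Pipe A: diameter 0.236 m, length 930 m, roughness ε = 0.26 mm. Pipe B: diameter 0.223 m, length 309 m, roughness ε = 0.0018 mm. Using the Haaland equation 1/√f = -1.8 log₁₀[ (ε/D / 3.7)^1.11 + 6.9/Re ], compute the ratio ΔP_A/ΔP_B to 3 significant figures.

ΔP_A/ΔP_B ≈ 2.53

Pipe A: V = Q/A = 0.0526/0.04374 = 1.202 m/s; Re = 2.681e+04; ε/D = 0.0011; Haaland → f = 0.02637; ΔP_A = f(L/D)(ρV²/2) = 6.544e+04 Pa.
Pipe B: V = Q/A = 0.0526/0.03906 = 1.347 m/s; Re = 2.837e+04; ε/D = 8.07e-06; Haaland → f = 0.02364; ΔP_B = f(L/D)(ρV²/2) = 2.588e+04 Pa.
ΔP_A/ΔP_B = 6.544e+04/2.588e+04 = 2.53.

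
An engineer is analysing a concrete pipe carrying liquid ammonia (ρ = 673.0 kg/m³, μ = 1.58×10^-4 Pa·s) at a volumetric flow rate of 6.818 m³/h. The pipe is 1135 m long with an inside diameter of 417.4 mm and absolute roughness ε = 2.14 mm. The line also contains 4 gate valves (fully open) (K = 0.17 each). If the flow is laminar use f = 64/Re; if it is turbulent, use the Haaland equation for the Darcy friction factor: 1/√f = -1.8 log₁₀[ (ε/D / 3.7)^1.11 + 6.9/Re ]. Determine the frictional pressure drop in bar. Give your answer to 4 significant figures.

ΔP ≈ 5.971×10^-5 bar

Q = 6.818 m³/h = 6.818/3600 = 0.001894 m³/s.
Cross-sectional area A = πD²/4 = π(0.4174)²/4 = 0.1368 m²; mean velocity V = Q/A = 0.001894/0.1368 = 0.01384 m/s.
Reynolds number Re = ρVD/μ = 673 · 0.01384 · 0.4174 / 0.000158 = 2.461e+04.
Re > 4000 → turbulent. Relative roughness ε/D = 0.00214/0.4174 = 0.00513. Haaland: 1/√f = -1.8 log₁₀[(0.00513/3.7)^1.11 + 6.9/2.461e+04] = -1.8 log₁₀[0.000672 + 0.00028] = 5.438, so f = 0.03381.
Total minor-loss coefficient ΣK = 4·0.17 = 0.68.
ΔP = [f·L/D + ΣK]·(ρV²/2) = [0.03381·1135/0.4174 + 0.68]·(673·0.01384²/2) = [91.94 + 0.68]·0.06446 = 5.971 Pa.
ΔP = 5.971 Pa = 5.971×10^-5 bar.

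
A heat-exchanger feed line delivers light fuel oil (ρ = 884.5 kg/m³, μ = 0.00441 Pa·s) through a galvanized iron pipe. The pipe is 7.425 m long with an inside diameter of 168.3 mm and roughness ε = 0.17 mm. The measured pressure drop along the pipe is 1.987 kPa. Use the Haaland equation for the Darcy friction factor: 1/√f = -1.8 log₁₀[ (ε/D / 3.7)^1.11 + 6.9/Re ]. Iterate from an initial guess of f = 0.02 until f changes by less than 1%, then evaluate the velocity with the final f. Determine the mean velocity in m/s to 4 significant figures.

V ≈ 2.116 m/s

Rearranging Darcy-Weisbach: V = √(2·ΔP·D/(f·L·ρ)). With ε/D = 0.00017/0.1683 = 0.00101, iterate starting from f = 0.02:
  f = 0.02 → V = √(2·1987·0.1683/(0.02·7.425·884.5)) = 2.257 m/s; Re = ρVD/μ = 7.617e+04; f → 0.02259
  f = 0.02259 → V = 2.123 m/s; Re = 7.167e+04; f → 0.02274
Converged (Δf/f < 1%). With the final f = 0.02274: V = √(2·1987·0.1683/(0.02274·7.425·884.5)) = 2.116 m/s.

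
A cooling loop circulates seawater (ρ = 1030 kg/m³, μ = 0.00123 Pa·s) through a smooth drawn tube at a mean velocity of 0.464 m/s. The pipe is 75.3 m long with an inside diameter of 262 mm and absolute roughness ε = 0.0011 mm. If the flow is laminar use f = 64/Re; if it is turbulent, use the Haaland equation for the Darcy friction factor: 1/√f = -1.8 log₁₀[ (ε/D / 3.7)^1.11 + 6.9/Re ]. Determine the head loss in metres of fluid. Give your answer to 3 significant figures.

h_f ≈ 0.0561 m

Reynolds number Re = ρVD/μ = 1030 · 0.464 · 0.262 / 0.00123 = 1.018e+05.
Re > 4000 → turbulent. Relative roughness ε/D = 1.1e-06/0.262 = 4.2e-06. Haaland: 1/√f = -1.8 log₁₀[(4.2e-06/3.7)^1.11 + 6.9/1.018e+05] = -1.8 log₁₀[2.52e-07 + 6.78e-05] = 7.501, so f = 0.01777.
Darcy-Weisbach: ΔP = f(L/D)(ρV²/2) = 0.01777·(75.3/0.262)·(1030·0.464²/2) = 0.01777·287.4·110.9 = 566.3 Pa.
Head loss h_f = ΔP/(ρg) = 566.3/(1030·9.81) = 0.0561 m.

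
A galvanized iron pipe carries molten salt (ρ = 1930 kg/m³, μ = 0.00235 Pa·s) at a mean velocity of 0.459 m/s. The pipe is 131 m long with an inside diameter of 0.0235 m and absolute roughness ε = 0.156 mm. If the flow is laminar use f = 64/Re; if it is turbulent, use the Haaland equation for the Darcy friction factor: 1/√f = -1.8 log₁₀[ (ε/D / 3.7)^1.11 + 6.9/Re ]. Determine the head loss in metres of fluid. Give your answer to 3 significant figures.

h_f ≈ 2.40 m

Reynolds number Re = ρVD/μ = 1930 · 0.459 · 0.0235 / 0.00235 = 8859.
Re > 4000 → turbulent. Relative roughness ε/D = 0.000156/0.0235 = 0.00664. Haaland: 1/√f = -1.8 log₁₀[(0.00664/3.7)^1.11 + 6.9/8859] = -1.8 log₁₀[0.000895 + 0.000779] = 4.997, so f = 0.04004.
Darcy-Weisbach: ΔP = f(L/D)(ρV²/2) = 0.04004·(131/0.0235)·(1930·0.459²/2) = 0.04004·5574·203.3 = 4.538e+04 Pa.
Head loss h_f = ΔP/(ρg) = 4.538e+04/(1930·9.81) = 2.40 m.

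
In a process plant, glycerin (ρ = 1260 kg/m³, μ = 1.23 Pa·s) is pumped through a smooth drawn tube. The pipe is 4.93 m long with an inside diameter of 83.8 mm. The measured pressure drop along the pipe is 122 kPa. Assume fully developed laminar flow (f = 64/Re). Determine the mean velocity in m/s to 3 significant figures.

For laminar flow, f = 64/Re with Re = ρVD/μ, so Darcy-Weisbach reduces to ΔP = 32μLV/D². Solving for V: V = ΔP·D²/(32μL) = 1.22e+05·(0.0838)²/(32·1.23·4.93) = 4.415 m/s.
Check: Re = ρVD/μ = 1260·4.415·0.0838/1.23 = 379 < 2300, so the laminar assumption holds.

V ≈ 4.42 m/s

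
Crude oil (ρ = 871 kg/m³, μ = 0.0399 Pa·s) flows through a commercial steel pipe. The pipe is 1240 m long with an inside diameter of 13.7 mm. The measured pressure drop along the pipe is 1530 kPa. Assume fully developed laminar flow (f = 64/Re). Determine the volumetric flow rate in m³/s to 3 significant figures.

Q ≈ 2.67×10^-5 m³/s

For laminar flow, f = 64/Re with Re = ρVD/μ, so Darcy-Weisbach reduces to ΔP = 32μLV/D². Solving for V: V = ΔP·D²/(32μL) = 1.53e+06·(0.0137)²/(32·0.0399·1240) = 0.1814 m/s.
Check: Re = ρVD/μ = 871·0.1814·0.0137/0.0399 = 54.24 < 2300, so the laminar assumption holds.
Q = V·A = 0.1814·(π/4·0.0137²) = 2.674e-05 m³/s = 2.67×10^-5 m³/s.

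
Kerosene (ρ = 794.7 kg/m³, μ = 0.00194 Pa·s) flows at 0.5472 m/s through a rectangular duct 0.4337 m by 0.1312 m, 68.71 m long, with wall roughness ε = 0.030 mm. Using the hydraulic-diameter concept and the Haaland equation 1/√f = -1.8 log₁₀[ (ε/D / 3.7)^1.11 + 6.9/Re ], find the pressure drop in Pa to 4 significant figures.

ΔP ≈ 876.6 Pa

Hydraulic diameter D_h = 4A/P = 4·(0.4337·0.1312)/(2·(0.4337+0.1312)) = 0.2276/1.13 = 0.2015 m.
Re = ρVD_h/μ = 794.7·0.5472·0.2015/0.00194 = 4.516e+04.
ε/D_h = 3e-05/0.2015 = 0.000149; Haaland gives 1/√f = -1.8 log₁₀[1.32e-05+0.000153] = 6.804, so f = 0.0216.
ΔP = f(L/D_h)(ρV²/2) = 0.0216·68.71/0.2015·119 = 876.6 Pa.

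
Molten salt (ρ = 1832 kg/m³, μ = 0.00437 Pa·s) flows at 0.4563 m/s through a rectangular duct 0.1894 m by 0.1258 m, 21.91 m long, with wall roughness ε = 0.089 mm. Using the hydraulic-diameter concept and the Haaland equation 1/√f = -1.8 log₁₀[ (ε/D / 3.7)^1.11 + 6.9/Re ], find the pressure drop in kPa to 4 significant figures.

Hydraulic diameter D_h = 4A/P = 4·(0.1894·0.1258)/(2·(0.1894+0.1258)) = 0.09531/0.6304 = 0.1512 m.
Re = ρVD_h/μ = 1832·0.4563·0.1512/0.00437 = 2.892e+04.
ε/D_h = 8.9e-05/0.1512 = 0.000589; Haaland gives 1/√f = -1.8 log₁₀[6.08e-05+0.000239] = 6.343, so f = 0.02486.
ΔP = f(L/D_h)(ρV²/2) = 0.02486·21.91/0.1512·190.7 = 687 Pa.
ΔP = 0.6870 kPa.

ΔP ≈ 0.6870 kPa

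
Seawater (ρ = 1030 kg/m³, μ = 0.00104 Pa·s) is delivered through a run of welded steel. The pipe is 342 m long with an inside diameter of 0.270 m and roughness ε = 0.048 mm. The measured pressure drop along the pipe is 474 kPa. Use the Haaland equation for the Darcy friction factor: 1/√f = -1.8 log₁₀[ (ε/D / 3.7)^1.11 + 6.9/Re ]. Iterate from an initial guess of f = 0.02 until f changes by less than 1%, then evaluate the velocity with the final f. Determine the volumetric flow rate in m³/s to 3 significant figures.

Rearranging Darcy-Weisbach: V = √(2·ΔP·D/(f·L·ρ)). With ε/D = 4.8e-05/0.27 = 0.000178, iterate starting from f = 0.02:
  f = 0.02 → V = √(2·4.74e+05·0.27/(0.02·342·1030)) = 6.028 m/s; Re = ρVD/μ = 1.612e+06; f → 0.01403
  f = 0.01403 → V = 7.198 m/s; Re = 1.925e+06; f → 0.01394
Converged (Δf/f < 1%). With the final f = 0.01394: V = √(2·4.74e+05·0.27/(0.01394·342·1030)) = 7.221 m/s.
Q = V·A = 7.221·(π/4·0.27²) = 0.4134 m³/s = 0.413 m³/s.

Q ≈ 0.413 m³/s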